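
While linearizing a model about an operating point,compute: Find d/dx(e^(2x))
Chain rule: d/dx[e^u] = e^u · u' where u = 2x
u' = 2

Answer: 2·e^(2x)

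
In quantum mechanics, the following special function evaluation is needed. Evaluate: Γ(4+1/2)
Γ(n + 1/2) = (2n)!√π/(4^n·n!)
= 40320√π/(256·24) = (105/16)·√π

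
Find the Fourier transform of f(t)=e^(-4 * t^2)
The Fourier transform of a Gaussian e^(-a*t^2) is sqrt(pi/a)*e^(-omega^2/(4a)).
With a=4: F(omega)=sqrt(pi)/2*e^(-omega^2/16)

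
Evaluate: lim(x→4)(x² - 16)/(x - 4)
Factor: (x² - 16)=(x-4)(x + 4)
Cancel (x-4): lim(x→4) (x + 4)=8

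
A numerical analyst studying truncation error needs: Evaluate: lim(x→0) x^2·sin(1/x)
Squeeze theorem: -|x^2| ≤ x^2·sin(1/x) ≤ |x^2|
Since x^2 → 0 as x → 0, by squeeze theorem the limit is 0

Answer: 0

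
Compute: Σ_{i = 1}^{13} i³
Using formula: Σ i^3 = [n(n + 1)/2]² = [13·14/2]² = 8281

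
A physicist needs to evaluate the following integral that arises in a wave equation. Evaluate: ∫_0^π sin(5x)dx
Antiderivative: -cos(5x)/5
Evaluate at bounds: [-cos(5·π)/5] - [-cos(5·0)/5]
= (-(-1) + (1))/5 = 2/5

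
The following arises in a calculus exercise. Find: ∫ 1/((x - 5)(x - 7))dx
Partial fractions: 1/((x-5)(x-7))=A/(x-5)+B/(x-7)
A=-1/2, B=1/2
∫ [-1/2· 1/(x-5)+1/2· 1/(x-7)] dx
=(1/2)[ln|x-7| - ln|x-5|]+C

Answer: (1/2)·ln|(x-7)/(x-5)|+C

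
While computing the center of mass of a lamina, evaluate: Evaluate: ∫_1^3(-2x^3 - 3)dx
Step 1: Find antiderivative F(x) = (-1/2)x^4 - 3x
Step 2: F(3) - F(1) = -99/2 - (-7/2) = -46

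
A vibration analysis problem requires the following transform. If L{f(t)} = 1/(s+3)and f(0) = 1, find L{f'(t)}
L{f'(t)} = s·F(s) - f(0) = s/(s+3)-1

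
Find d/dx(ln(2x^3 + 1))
Chain rule: d/dx[ln(u)] = u'/u where u = 2x^3+1
u' = 6x^2

Answer: (6x^2)/(2x^3+1)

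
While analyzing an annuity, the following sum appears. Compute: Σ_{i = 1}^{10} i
Using formula: Σ i^1 = n(n+1)/2 = 10·11/2 = 55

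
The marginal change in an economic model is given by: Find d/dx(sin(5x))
Chain rule: d/dx[sin(u)]=cos(u)·u' where u=5x
u'=5

Answer: 5·cos(5x)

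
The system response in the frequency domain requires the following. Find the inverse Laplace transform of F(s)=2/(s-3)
L^(-1){2/(s-a)} = c·e^(at)
Here a = 3, c = 2

Answer: 2e^(3t)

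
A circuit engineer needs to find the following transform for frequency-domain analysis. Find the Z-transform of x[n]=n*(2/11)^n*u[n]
Using the property Z{n * a^n * u[n]}=az/(z-a)^2
With a=2/11: X(z)=(2/11)z/(z - 2/11)^2, |z| > 2/11

Answer: (2/11)z/(z - 2/11)^2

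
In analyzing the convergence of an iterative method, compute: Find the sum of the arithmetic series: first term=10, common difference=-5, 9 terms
Last term: a_n = 10+(9-1)·-5 = -30
Sum = n(a_1+a_n)/2 = 9(10+(-30))/2 = -90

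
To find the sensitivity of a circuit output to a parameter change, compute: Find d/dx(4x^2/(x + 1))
Quotient rule: (f/g)'=(f'g - fg')/g²
f=4x^2, f'=8x
g=x+1, g'=1

Answer: (8x·(x+1)-4x^2)/(x+1)²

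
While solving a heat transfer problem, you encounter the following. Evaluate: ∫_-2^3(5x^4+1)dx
Step 1: Find antiderivative F(x) = x^5 + x
Step 2: F(3) - F(-2) = 246 - (-34) = 280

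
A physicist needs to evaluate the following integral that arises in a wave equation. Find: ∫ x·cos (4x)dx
By parts: u=x, dv=cos(4x) dx
du=dx, v=sin(4x)/4
=x·sin(4x)/4 + cos(4x)/4² + C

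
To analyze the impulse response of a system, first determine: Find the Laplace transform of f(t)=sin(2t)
L{sin(wt)} = w/(s² + w²)
L{sin(2t)} = 2/(s² + 4)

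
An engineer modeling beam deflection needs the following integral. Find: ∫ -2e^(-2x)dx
Since d/dx[e^(-2x)]=-2e^(-2x), we get 1 e^(-2x)+C

Answer: e^(-2x)+C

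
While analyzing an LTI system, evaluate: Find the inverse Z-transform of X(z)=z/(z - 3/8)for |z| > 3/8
Standard pair: z/(z-a) <-> a^n * u[n] for causal signals
With a = 3/8: x[n] = (3/8)^n * u[n]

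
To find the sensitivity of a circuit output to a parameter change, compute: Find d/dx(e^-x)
Chain rule: d/dx[e^u] = e^u · u' where u = -x
u' = -1

Answer: -1·e^-x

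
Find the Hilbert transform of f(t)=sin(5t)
The Hilbert transform shifts each frequency component by -pi/2.
H{sin(wt)}=-cos(wt)
With w=5: H{sin(5t)}=-cos(5t)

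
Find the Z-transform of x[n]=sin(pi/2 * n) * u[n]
Z{sin(w0 * n) * u[n]} = z * sin(w0)/(z^2-2z * cos(w0)+1)
With w0 = pi/2: X(z) = z * sin(pi/2)/(z^2-2z * cos(pi/2)+1)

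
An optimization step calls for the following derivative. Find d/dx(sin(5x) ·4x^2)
Product rule: (fg)'=f'g+fg'
f=sin(5x), f'=5·cos(5x)
g=4x^2, g'=8x

Answer: 20·cos(5x)·x^2+8·sin(5x)·x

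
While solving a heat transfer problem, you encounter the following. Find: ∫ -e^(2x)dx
Since d/dx[e^(2x)]=2e^(2x), we get -1/2 e^(2x) + C

Answer: (-1/2)e^(2x) + C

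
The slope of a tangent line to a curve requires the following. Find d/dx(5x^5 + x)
Power rule: d/dx(ax^n) = n·a·x^(n-1)
Term by term: 25·x^4+1

Answer: 25x^4+1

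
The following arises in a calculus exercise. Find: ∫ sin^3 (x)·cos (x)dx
Let u=sin(x), du=cos(x) dx
∫ u^3 du=u^4/4 + C

Answer: sin^4(x)/4 + C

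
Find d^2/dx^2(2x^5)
Apply power rule 2 times:
d^1: 10x^4
d^2: 40x^3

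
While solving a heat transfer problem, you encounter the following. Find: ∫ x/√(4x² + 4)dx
Let u = 4x²+4, du = 8x dx
∫ (1/8)·u^(-1/2) du = √u/4+C

Answer: √(4x²+4)/4+C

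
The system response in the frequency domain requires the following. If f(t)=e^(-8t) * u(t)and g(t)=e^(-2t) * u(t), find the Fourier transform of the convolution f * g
By the convolution theorem: F{f*g} = F(omega)*G(omega)
F(omega) = 1/(8+j*omega), G(omega) = 1/(2+j*omega)
F{f*g} = 1/((8+j*omega)(2+j*omega))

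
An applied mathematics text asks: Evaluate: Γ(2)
Γ(n)=(n-1)! for positive integers
Γ(2)=1!=1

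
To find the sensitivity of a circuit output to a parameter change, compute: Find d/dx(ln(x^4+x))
Chain rule: d/dx[ln(u)]=u'/u where u=x^4+x
u'=4x^3+1

Answer: (4x^3+1)/(x^4+x)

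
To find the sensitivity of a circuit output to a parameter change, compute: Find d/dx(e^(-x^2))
Chain rule: d/dx[e^u]=e^u · u' where u=-x^2
u'=-2x

Answer: -2x·e^(-x^2)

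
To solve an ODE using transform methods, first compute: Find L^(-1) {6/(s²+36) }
L^(-1){w/(s²+w²)} = sin(wt)
Here w = 6

Answer: sin(6t)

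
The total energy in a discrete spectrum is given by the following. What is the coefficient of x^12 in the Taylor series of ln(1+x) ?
ln(1+x) = Σ (-1)^(n+1) x^n/n
Coefficient of x^12 = (-1)^13/12 = -1/12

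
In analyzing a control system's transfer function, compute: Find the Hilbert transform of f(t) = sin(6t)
The Hilbert transform shifts each frequency component by -pi/2.
H{sin(wt)} = -cos(wt)
With w = 6: H{sin(6t)} = -cos(6t)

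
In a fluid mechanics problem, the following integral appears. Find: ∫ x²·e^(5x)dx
Integration by parts twice:
First: u=x², dv=e^(5x) dx => x²e^(5x)/5 - (2/5)∫ xe^(5x) dx
Second (∫ xe^(5x) dx): xe^(5x)/5 - e^(5x)/25
Combining: e^(5x)(x²/5-2x/25+2/125)+C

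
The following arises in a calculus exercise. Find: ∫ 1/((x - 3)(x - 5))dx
Partial fractions: 1/((x-3)(x-5)) = A/(x-3)+B/(x-5)
A = -1/2, B = 1/2
∫ [-1/2· 1/(x-3)+1/2· 1/(x-5)] dx
= (1/2)[ln|x-5| - ln|x-3|]+C

Answer: (1/2)·ln|(x-5)/(x-3)|+C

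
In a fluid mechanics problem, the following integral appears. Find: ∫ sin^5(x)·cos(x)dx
Let u = sin(x), du = cos(x) dx
∫ u^5 du = u^6/6+C

Answer: sin^6(x)/6+C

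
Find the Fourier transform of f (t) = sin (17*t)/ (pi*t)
sin(W*t)/(pi*t)=(W/pi)*sinc(W*t/pi) is the impulse response of the ideal low-pass filter with cutoff W (here W=17).
Its Fourier transform is a rectangular function:
F(omega)=1 for |omega| < 17, 0 otherwise

Answer: rect(omega/34) [i.e., 1 for |omega| < 17, 0 otherwise]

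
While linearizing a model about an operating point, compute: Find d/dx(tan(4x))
Chain rule: d/dx[tan(u)]=sec²(u)·u' where u=4x
u'=4

Answer: 4·sec²(4x)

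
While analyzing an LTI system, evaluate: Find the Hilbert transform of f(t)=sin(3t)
The Hilbert transform shifts each frequency component by -pi/2.
H{sin(wt)} = -cos(wt)
With w = 3: H{sin(3t)} = -cos(3t)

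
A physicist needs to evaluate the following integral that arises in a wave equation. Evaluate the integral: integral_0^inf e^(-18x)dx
integral_0^inf e^(-18x) dx=[-1/18*e^(-18x)]_0^inf
=0 - (-1/18)=1/18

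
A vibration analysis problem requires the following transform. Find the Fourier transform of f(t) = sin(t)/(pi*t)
sin(W*t)/(pi*t) = (W/pi)*sinc(W*t/pi) is the impulse response of the ideal low-pass filter with cutoff W (here W = 1).
Its Fourier transform is a rectangular function:
F(omega) = 1 for |omega| < 1, 0 otherwise

Answer: rect(omega/2) [i.e., 1 for |omega| < 1, 0 otherwise]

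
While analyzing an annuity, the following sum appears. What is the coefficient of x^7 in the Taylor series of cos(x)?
cos(x) has only even powers. Coefficient of x^7=0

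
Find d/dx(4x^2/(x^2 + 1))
Quotient rule: (f/g)'=(f'g - fg')/g²
f=4x^2, f'=8x
g=x^2 + 1, g'=2x

Answer: (8x·(x^2 + 1) - 8x^3)/(x^2 + 1)²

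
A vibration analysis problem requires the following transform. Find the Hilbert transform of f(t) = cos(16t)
The Hilbert transform shifts each frequency component by -pi/2.
H{cos(wt)} = sin(wt)
With w = 16: H{cos(16t)} = sin(16t)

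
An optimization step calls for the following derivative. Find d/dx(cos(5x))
Chain rule: d/dx[cos(u)]=-sin(u)·u' where u=5x
u'=5

Answer: -5·sin(5x)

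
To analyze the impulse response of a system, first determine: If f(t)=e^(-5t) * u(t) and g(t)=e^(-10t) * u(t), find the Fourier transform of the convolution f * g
By the convolution theorem: F{f*g} = F(omega)*G(omega)
F(omega) = 1/(5+j*omega), G(omega) = 1/(10+j*omega)
F{f*g} = 1/((5+j*omega)(10+j*omega))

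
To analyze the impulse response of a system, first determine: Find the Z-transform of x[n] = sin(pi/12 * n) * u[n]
Z{sin(w0 * n) * u[n]} = z * sin(w0)/(z^2-2z * cos(w0)+1)
With w0 = pi/12: X(z) = z * sin(pi/12)/(z^2-2z * cos(pi/12)+1)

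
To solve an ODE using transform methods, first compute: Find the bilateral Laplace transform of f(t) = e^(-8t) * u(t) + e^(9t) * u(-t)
For e^(-8t)*u(t): L=1/(s + 8), Re(s) > -8
For e^(9t)*u(-t): L=-1/(s-9), Re(s) < 9
Combined: F(s)=1/(s + 8) - 1/(s-9), -8 < Re(s) < 9

Answer: 1/(s + 8) - 1/(s-9), ROC: -8 < Re(s) < 9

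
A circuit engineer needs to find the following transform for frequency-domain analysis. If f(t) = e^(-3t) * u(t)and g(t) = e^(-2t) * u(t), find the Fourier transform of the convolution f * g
By the convolution theorem: F{f * g} = F(omega) * G(omega)
F(omega) = 1/(3+j * omega), G(omega) = 1/(2+j * omega)
F{f * g} = 1/((3+j * omega)(2+j * omega))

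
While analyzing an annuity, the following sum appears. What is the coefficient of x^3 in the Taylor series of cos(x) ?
cos(x) has only even powers. Coefficient of x^3=0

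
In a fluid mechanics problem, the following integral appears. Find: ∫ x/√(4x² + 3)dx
Let u=4x²+3, du=8x dx
∫ (1/8)·u^(-1/2) du=√u/4+C

Answer: √(4x²+3)/4+C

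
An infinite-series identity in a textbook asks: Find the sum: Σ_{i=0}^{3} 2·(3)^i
Geometric series: S = a(1 - r^n)/(1 - r)
a = 2, r = 3, n = 4
S = 2(1 - 81)/-2 = 80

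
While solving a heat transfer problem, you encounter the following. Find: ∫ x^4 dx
Using power rule: ∫ x^4 dx = 1/5 x^5+C = (1/5)x^5+C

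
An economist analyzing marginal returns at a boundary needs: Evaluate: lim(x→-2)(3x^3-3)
Polynomial is continuous, so substitute x=-2:
3·(-2)^3 - 3=-27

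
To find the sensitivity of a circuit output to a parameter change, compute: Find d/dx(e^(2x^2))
Chain rule: d/dx[e^u] = e^u · u' where u = 2x^2
u' = 4x

Answer: 4x·e^(2x^2)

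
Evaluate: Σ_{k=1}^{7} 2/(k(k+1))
Partial fractions: 2/(k(k+1))=2/k - 2/(k+1)
Telescoping sum: 2(1-1/8)=2·7/8

Answer: 7/4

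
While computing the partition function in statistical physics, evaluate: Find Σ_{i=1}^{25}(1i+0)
=1·Σ i + 0·25=1·325 + 0=325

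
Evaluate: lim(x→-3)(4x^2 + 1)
Polynomial is continuous, so substitute x=-3:
4·(-3)^2 + 1=37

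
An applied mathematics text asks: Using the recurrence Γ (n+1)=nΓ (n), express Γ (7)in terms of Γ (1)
Γ(7)=6Γ(6)=6·5Γ(5)=...=6!·Γ(1)=720·Γ(1)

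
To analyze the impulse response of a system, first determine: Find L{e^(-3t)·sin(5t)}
First shifting: L{e^(at)f(t)} = F(s-a)
L{sin(5t)} = 5/(s²+25)
Shift: 5/((s+3)²+25)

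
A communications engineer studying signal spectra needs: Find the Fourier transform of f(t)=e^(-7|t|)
Using the standard pair: F{e^(-a|t|)} = 2a/(a^2+omega^2)
With a = 7: F(omega) = 14/(49+omega^2)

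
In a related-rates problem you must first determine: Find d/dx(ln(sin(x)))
Chain rule: d/dx[ln(u)] = u'/u where u = sin(x)
u' = cos(x)

Answer: (cos(x))/(sin(x))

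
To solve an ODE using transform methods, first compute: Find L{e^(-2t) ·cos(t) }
First shifting: L{e^(at)f(t)} = F(s-a)
L{cos(t)} = s/(s²+1)
Shift: (s+2)/((s+2)²+1)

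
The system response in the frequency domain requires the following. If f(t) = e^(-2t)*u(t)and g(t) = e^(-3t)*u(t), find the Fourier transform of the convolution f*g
By the convolution theorem: F{f*g} = F(omega)*G(omega)
F(omega) = 1/(2 + j*omega), G(omega) = 1/(3 + j*omega)
F{f*g} = 1/((2 + j*omega)(3 + j*omega))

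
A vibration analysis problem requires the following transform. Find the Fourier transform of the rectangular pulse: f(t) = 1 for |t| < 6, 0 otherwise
F(omega)=integral from -6 to 6 of e^(-j*omega*t) dt
=2*sin(6*omega)/omega=12*sinc(6*omega/pi)

Answer: 2*sin(6*omega)/omega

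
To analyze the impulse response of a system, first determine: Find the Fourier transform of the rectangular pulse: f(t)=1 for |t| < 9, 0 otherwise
F(omega) = integral from -9 to 9 of e^(-j*omega*t) dt
= 2*sin(9*omega)/omega = 18*sinc(9*omega/pi)

Answer: 2*sin(9*omega)/omega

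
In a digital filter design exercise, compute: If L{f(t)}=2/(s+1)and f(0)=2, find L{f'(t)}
L{f'(t)} = s·F(s) - f(0) = 2s/(s+1)-2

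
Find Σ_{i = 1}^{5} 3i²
= 3·n(n + 1)(2n + 1)/6 = 3·5·6·11/6 = 165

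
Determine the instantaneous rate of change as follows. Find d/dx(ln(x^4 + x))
Chain rule: d/dx[ln(u)] = u'/u where u = x^4 + x
u' = 4x^3 + 1

Answer: (4x^3 + 1)/(x^4 + x)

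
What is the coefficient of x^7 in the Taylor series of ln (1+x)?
ln(1+x) = Σ (-1)^(n+1) x^n/n
Coefficient of x^7 = (-1)^8/7 = 1/7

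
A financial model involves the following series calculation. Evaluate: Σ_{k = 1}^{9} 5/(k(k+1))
Partial fractions: 5/(k(k + 1))=5/k - 5/(k + 1)
Telescoping sum: 5(1 - 1/10)=5·9/10

Answer: 9/2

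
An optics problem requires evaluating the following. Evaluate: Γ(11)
Γ(n)=(n-1)! for positive integers
Γ(11)=10!=3628800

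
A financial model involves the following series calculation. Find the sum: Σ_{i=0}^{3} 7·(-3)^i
Geometric series: S = a(1 - r^n)/(1 - r)
a = 7, r = -3, n = 4
S = 7(1 - 81)/4 = -140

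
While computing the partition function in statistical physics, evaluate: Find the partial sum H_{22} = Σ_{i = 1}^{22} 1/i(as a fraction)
H_22=1 + 1/2 + 1/3 + ... + 1/22
=19093197/5173168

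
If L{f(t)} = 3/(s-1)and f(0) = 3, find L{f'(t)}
L{f'(t)} = s·F(s) - f(0) = 3s/(s-1) - 3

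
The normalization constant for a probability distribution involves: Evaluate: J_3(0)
J_n(0)=0 for all n > 0 (Bessel function of first kind)
J_3(0)=0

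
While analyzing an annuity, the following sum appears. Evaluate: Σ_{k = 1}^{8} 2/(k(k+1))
Partial fractions: 2/(k(k+1))=2/k - 2/(k+1)
Telescoping sum: 2(1-1/9)=2·8/9

Answer: 16/9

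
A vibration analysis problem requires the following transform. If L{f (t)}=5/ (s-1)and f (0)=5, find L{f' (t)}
L{f'(t)}=s·F(s) - f(0)=5s/(s-1)-5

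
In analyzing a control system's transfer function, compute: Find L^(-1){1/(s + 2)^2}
L^(-1){1/(s-a)^n}=t^(n-1)·e^(at)/(n-1)!
Here a=-2, n=2: t^1·e^(-2t)/1

Answer: t·e^(-2t)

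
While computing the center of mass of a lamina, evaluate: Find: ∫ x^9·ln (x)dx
By parts: u = ln(x), dv = x^9 dx
du = 1/x dx, v = x^10/10
= x^10·ln(x)/10 - ∫ x^9/10 dx
= x^10·ln(x)/10 - x^10/100+C

Answer: x^10(ln(x)/10-1/100)+C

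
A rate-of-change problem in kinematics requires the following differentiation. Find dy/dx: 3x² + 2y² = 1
Differentiate: 6x+4y·(dy/dx)=0
dy/dx=-6x/(4y)=-(3/2)·(x/y)

Answer: dy/dx=-(3/2)·(x/y)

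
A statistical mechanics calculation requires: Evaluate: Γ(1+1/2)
Γ(n + 1/2)=(2n)!√π/(4^n·n!)
=2√π/(4·1)=(1/2)·√π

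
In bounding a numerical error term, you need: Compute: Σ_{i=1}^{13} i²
Using formula: Σ i^2=n(n + 1)(2n + 1)/6=13·14·27/6=819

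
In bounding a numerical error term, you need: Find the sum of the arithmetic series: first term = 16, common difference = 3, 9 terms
Last term: a_n = 16 + (9 - 1)·3 = 40
Sum = n(a_1 + a_n)/2 = 9(16 + 40)/2 = 252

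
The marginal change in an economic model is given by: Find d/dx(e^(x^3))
Chain rule: d/dx[e^u] = e^u · u' where u = x^3
u' = 3x^2

Answer: 3x^2·e^(x^3)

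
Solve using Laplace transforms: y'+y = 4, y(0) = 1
Take L of both sides: sY(s)-1+Y(s)=4/s
Y(s)(s+1)=4/s+1
Y(s)=4/(s(s+1))+1/(s+1)
Partial fractions: 4/(s(s+1))=4/s - 4/(s+1)
So Y(s)=4/s - 3/(s+1)
Inverse transform (L^(-1){1/s}=1, L^(-1){1/(s+1)}=e^(-t)):

Answer: y(t)=4-3·e^(-t)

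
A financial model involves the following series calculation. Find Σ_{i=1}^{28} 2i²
= 2·n(n+1)(2n+1)/6 = 2·28·29·57/6 = 15428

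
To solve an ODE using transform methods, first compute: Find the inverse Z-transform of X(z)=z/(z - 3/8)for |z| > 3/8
Standard pair: z/(z-a) <-> a^n*u[n] for causal signals
With a = 3/8: x[n] = (3/8)^n*u[n]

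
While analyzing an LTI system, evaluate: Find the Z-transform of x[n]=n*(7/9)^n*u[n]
Using the property Z{n*a^n*u[n]}=az/(z-a)^2
With a=7/9: X(z)=(7/9)z/(z - 7/9)^2, |z| > 7/9

Answer: (7/9)z/(z - 7/9)^2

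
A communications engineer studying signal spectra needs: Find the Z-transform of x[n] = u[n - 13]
Using the time-shift property: Z{u[n-13]} = z^(-13) * z/(z-1)
= z^(-12)/(z-1)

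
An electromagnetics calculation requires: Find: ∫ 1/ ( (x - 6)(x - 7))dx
Partial fractions: 1/((x-6)(x-7)) = A/(x-6) + B/(x-7)
A = -1, B = 1
∫ [-1· 1/(x-6) + 1· 1/(x-7)] dx
= (1)[ln|x-7| - ln|x-6|] + C

Answer: ln|(x-7)/(x-6)| + C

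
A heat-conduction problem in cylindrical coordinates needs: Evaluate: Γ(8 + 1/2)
Γ(n+1/2)=(2n)!√π/(4^n·n!)
=20922789888000√π/(65536·40320)=(2027025/256)·√π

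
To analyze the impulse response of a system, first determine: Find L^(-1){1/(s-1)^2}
L^(-1){1/(s-a)^n} = t^(n-1)·e^(at)/(n-1)!
Here a = 1, n = 2: t^1·e^(t)/1

Answer: t·e^(t)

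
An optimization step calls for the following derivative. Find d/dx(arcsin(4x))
d/dx[arcsin(u)] = u'/√(1-u²), u = 4x, u' = 4

Answer: 4/√(1 - 16x²)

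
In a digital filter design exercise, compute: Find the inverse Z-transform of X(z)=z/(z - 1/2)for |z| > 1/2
Standard pair: z/(z-a) <-> a^n * u[n] for causal signals
With a = 1/2: x[n] = (1/2)^n * u[n]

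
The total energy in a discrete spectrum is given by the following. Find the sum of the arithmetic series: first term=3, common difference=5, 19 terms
Last term: a_n = 3 + (19 - 1)·5 = 93
Sum = n(a_1 + a_n)/2 = 19(3 + 93)/2 = 912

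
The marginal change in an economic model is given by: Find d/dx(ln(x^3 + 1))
Chain rule: d/dx[ln(u)] = u'/u where u = x^3+1
u' = 3x^2

Answer: (3x^2)/(x^3+1)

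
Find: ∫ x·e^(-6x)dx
Integration by parts: u = x, dv = e^(-6x) dx
du = dx, v = e^(-6x)/(-6)
= x·e^(-6x)/(-6) - ∫ e^(-6x)/(-6) dx
= x·e^(-6x)/(-6) - e^(-6x)/36+C

Answer: e^(-6x)(x/(-6)-1/36)+C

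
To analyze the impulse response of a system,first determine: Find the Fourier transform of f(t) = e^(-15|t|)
Using the standard pair: F{e^(-a|t|)}=2a/(a^2+omega^2)
With a=15: F(omega)=30/(225+omega^2)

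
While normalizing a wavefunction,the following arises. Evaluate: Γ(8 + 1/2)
Γ(n + 1/2) = (2n)!√π/(4^n·n!)
= 20922789888000√π/(65536·40320) = (2027025/256)·√π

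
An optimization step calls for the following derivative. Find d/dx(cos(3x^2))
Chain rule: d/dx[cos(u)]=-sin(u)·u' where u=3x^2
u'=6x

Answer: -6x·sin(3x^2)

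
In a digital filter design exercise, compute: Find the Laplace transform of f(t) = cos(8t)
L{cos(wt)}=s/(s² + w²)
L{cos(8t)}=s/(s² + 64)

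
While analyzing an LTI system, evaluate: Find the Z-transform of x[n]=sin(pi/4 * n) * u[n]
Z{sin(w0*n)*u[n]} = z*sin(w0)/(z^2 - 2z*cos(w0) + 1)
With w0 = pi/4: X(z) = z*sin(pi/4)/(z^2 - 2z*cos(pi/4) + 1)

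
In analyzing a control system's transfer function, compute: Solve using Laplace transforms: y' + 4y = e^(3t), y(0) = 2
Take L: sY - 2+4Y=1/(s-3)
Y(s+4)=1/(s-3)+2
Y=1/((s-3)(s+4))+2/(s+4)
Partial fractions: 1/((s-3)(s+4))=(1/7)/(s-3) - (1/7)/(s+4)
So Y=(1/7)/(s-3)+(13/7)/(s+4)
Inverse Laplace transform (L^(-1){1/(s-3)}=e^(3t), L^(-1){1/(s+4)}=e^(-4t)):

Answer: y(t)=(1/7)·e^(3t)+(13/7)·e^(-4t)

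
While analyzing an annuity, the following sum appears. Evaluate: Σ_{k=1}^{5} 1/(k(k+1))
Partial fractions: 1/(k(k+1)) = 1/k - 1/(k+1)
Telescoping sum: 1(1-1/6) = 1·5/6

Answer: 5/6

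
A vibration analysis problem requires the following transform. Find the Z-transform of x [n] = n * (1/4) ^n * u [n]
Using the property Z{n * a^n * u[n]} = az/(z-a)^2
With a = 1/4: X(z) = (1/4)z/(z - 1/4)^2, |z| > 1/4

Answer: (1/4)z/(z - 1/4)^2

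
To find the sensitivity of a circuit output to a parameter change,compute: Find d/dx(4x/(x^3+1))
Quotient rule: (f/g)' = (f'g - fg')/g²
f = 4x, f' = 4
g = x^3 + 1, g' = 3x^2

Answer: (4·(x^3 + 1) - 12x^3)/(x^3 + 1)²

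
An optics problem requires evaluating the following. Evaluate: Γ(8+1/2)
Γ(n + 1/2) = (2n)!√π/(4^n·n!)
= 20922789888000√π/(65536·40320) = (2027025/256)·√π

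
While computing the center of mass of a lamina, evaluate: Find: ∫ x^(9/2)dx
Power rule: ∫ x^(9/2) dx=x^(11/2)/(11/2)+C

Answer: (2/11)·x^(11/2)+C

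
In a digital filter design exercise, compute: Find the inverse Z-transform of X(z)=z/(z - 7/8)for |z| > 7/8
Standard pair: z/(z-a) <-> a^n*u[n] for causal signals
With a=7/8: x[n]=(7/8)^n*u[n]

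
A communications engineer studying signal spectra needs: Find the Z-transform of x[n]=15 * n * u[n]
Z{n * u[n]}=z/(z-1)^2
By linearity: Z{15 * n * u[n]}=15z/(z-1)^2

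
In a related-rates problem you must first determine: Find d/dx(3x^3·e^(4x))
Product rule: (fg)' = f'g + fg'
f = 3x^3, f' = 9x^2
g = e^(4x), g' = 4·e^(4x)

Answer: 9x^2·e^(4x) + 12x^3·e^(4x)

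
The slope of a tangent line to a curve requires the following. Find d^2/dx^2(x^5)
Apply power rule 2 times:
d^1: 5x^4
d^2: 20x^3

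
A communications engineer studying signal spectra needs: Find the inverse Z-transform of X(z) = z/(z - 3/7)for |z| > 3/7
Standard pair: z/(z-a) <-> a^n*u[n] for causal signals
With a = 3/7: x[n] = (3/7)^n*u[n]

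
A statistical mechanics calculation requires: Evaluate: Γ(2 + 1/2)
Γ(n+1/2)=(2n)!√π/(4^n·n!)
=24√π/(16·2)=(3/4)·√π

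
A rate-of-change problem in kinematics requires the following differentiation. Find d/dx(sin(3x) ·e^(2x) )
Product rule: (fg)'=f'g + fg'
f=sin(3x), f'=3·cos(3x)
g=e^(2x), g'=2·e^(2x)

Answer: 3·cos(3x)·e^(2x) + 2·sin(3x)·e^(2x)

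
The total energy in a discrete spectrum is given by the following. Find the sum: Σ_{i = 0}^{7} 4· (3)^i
Geometric series: S = a(1 - r^n)/(1 - r)
a = 4, r = 3, n = 8
S = 4(1-6561)/-2 = 13120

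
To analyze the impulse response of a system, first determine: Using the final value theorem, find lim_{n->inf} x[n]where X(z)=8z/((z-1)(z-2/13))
Final value theorem: lim x[n] = lim_{z->1} (z-1) * X(z)
(z-1) * X(z) = 8z/(z-2/13)
As z->1: 8/(1 - 2/13) = 8/(11/13) = 104/11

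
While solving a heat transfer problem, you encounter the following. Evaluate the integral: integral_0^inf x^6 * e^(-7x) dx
This is a Gamma integral. Substitute u=7x (du=7 dx):
integral_0^inf x^6*e^(-7x) dx=(1/7^7) integral_0^inf u^6*e^(-u) du
=Gamma(7)/7^7=6!/7^7=720/823543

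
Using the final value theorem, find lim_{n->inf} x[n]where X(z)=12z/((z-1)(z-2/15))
Final value theorem: lim x[n] = lim_{z->1} (z-1) * X(z)
(z-1) * X(z) = 12z/(z-2/15)
As z->1: 12/(1-2/15) = 12/(13/15) = 180/13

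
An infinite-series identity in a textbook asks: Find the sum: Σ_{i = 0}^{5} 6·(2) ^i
Geometric series: S = a(1 - r^n)/(1 - r)
a = 6, r = 2, n = 6
S = 6(1 - 64)/-1 = 378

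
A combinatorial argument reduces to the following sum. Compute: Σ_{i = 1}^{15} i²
Using formula: Σ i^2=n(n + 1)(2n + 1)/6=15·16·31/6=1240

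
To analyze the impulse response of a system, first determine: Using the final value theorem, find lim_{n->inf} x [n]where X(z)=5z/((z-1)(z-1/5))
Final value theorem: lim x[n]=lim_{z->1} (z-1)*X(z)
(z-1)*X(z)=5z/(z-1/5)
As z->1: 5/(1-1/5)=5/(4/5)=25/4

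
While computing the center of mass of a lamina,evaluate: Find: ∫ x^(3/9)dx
Power rule: ∫ x^(1/3) dx=x^(4/3)/(4/3)+C

Answer: (3/4)·x^(4/3)+C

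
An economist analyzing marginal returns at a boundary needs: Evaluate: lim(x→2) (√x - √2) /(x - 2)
Multiply by conjugate (√x + √2)/(√x + √2):
= (x - 2)/((x - 2)(√x + √2)) = 1/(√x + √2)
As x → 2: 1/(2√2)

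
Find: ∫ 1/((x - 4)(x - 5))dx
Partial fractions: 1/((x-4)(x-5))=A/(x-4)+B/(x-5)
A=-1, B=1
∫ [-1· 1/(x-4)+1· 1/(x-5)] dx
=(1)[ln|x-5| - ln|x-4|]+C

Answer: ln|(x-5)/(x-4)|+C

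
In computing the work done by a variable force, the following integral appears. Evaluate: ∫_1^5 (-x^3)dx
Step 1: Find antiderivative F(x) = (-1/4)x^4
Step 2: F(5) - F(1) = -625/4 - (-1/4) = -156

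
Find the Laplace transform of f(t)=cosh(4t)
L{cosh(at)} = s/(s²-a²)
L{cosh(4t)} = s/(s²-16)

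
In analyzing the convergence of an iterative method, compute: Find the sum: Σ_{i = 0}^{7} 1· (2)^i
Geometric series: S = a(1 - r^n)/(1 - r)
a = 1, r = 2, n = 8
S = 1(1-256)/-1 = 255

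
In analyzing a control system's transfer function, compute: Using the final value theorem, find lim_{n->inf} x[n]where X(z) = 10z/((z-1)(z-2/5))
Final value theorem: lim x[n] = lim_{z->1} (z-1) * X(z)
(z-1) * X(z) = 10z/(z-2/5)
As z->1: 10/(1 - 2/5) = 10/(3/5) = 50/3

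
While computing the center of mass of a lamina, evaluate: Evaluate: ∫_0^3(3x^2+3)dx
Step 1: Find antiderivative F(x) = x^3+3x
Step 2: F(3) - F(0) = 36 - (0) = 36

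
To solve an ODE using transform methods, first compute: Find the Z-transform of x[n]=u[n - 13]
Using the time-shift property: Z{u[n-13]}=z^(-13) * z/(z-1)
=z^(-12)/(z-1)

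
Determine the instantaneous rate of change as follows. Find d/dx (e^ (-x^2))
Chain rule: d/dx[e^u]=e^u · u' where u=-x^2
u'=-2x

Answer: -2x·e^(-x^2)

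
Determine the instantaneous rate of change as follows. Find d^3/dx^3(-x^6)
Apply power rule 3 times:
d^1: -6x^5
d^2: -30x^4
d^3: -120x^3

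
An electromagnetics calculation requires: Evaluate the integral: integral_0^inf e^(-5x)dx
integral_0^inf e^(-5x) dx=[-1/5 * e^(-5x)]_0^inf
=0 - (-1/5)=1/5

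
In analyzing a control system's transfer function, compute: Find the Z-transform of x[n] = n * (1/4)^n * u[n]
Using the property Z{n * a^n * u[n]}=az/(z-a)^2
With a=1/4: X(z)=(1/4)z/(z - 1/4)^2, |z| > 1/4

Answer: (1/4)z/(z - 1/4)^2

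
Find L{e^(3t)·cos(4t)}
First shifting: L{e^(at)f(t)}=F(s-a)
L{cos(4t)}=s/(s² + 16)
Shift: (s-3)/((s-3)² + 16)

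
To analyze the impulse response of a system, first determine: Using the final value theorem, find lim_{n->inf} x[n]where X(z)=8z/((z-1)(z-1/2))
Final value theorem: lim x[n]=lim_{z->1} (z-1) * X(z)
(z-1) * X(z)=8z/(z-1/2)
As z->1: 8/(1 - 1/2)=8/(1/2)=16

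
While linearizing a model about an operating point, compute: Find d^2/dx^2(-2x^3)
Apply power rule 2 times:
d^1: -6x^2
d^2: -12x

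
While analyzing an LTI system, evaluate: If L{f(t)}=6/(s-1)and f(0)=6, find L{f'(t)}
L{f'(t)} = s·F(s) - f(0) = 6s/(s-1) - 6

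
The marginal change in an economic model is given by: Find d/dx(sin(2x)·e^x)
Product rule: (fg)'=f'g+fg'
f=sin(2x), f'=2·cos(2x)
g=e^x, g'=e^x

Answer: 2·cos(2x)·e^x+sin(2x)·e^x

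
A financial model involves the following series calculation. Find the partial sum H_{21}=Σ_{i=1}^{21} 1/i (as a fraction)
H_21=1+1/2+1/3+...+1/21
=18858053/5173168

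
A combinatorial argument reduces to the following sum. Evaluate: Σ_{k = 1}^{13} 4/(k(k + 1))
Partial fractions: 4/(k(k+1)) = 4/k - 4/(k+1)
Telescoping sum: 4(1-1/14) = 4·13/14

Answer: 26/7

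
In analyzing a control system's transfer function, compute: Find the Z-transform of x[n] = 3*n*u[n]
Z{n * u[n]} = z/(z-1)^2
By linearity: Z{3 * n * u[n]} = 3z/(z-1)^2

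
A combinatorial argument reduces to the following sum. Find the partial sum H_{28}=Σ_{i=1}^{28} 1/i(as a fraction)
H_28 = 1+1/2+1/3+...+1/28
= 315404588903/80313433200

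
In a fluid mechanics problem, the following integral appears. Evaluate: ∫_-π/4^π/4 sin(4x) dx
Antiderivative: -cos(4x)/4
Evaluate at bounds: [-cos(4·π/4)/4] - [-cos(4·-π/4)/4]
= (-(-1)+(-1))/4 = 0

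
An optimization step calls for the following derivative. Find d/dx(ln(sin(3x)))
Chain rule: d/dx[ln(u)]=u'/u where u=sin(3x)
u'=3cos(3x)

Answer: (3cos(3x))/(sin(3x))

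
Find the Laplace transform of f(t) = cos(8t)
L{cos(wt)} = s/(s² + w²)
L{cos(8t)} = s/(s² + 64)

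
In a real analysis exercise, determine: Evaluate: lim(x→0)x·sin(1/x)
Squeeze theorem: -|x| ≤ x·sin(1/x) ≤ |x|
Since x → 0 as x → 0, by squeeze theorem the limit is 0

Answer: 0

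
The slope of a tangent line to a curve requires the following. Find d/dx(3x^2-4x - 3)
Power rule: d/dx(ax^n)=n·a·x^(n-1)
Term by term: 6·x - 4

Answer: 6x - 4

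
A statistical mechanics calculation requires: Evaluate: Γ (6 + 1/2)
Γ(n+1/2) = (2n)!√π/(4^n·n!)
= 479001600√π/(4096·720) = (10395/64)·√π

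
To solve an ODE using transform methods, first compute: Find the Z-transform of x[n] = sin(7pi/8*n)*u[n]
Z{sin(w0 * n) * u[n]}=z * sin(w0)/(z^2 - 2z * cos(w0) + 1)
With w0=7pi/8: X(z)=z * sin(7pi/8)/(z^2 - 2z * cos(7pi/8) + 1)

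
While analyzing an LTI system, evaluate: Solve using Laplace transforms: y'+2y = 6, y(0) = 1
Take L of both sides: sY(s) - 1 + 2Y(s) = 6/s
Y(s)(s + 2) = 6/s + 1
Y(s) = 6/(s(s + 2)) + 1/(s + 2)
Partial fractions: 6/(s(s + 2)) = 3/s - 3/(s + 2)
So Y(s) = 3/s - 2/(s + 2)
Inverse transform (L^(-1){1/s} = 1, L^(-1){1/(s + 2)} = e^(-2t)):

Answer: y(t) = 3 - 2·e^(-2t)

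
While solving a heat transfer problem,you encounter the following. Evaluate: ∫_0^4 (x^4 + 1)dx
Step 1: Find antiderivative F(x)=(1/5)x^5 + x
Step 2: F(4) - F(0)=1044/5 - (0)=1044/5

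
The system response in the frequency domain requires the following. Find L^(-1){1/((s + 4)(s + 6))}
Partial fractions: 1/((s + 4)(s + 6)) = A/(s + 4) + B/(s + 6)
Cover-up: A = 1/(s + 6)|_{s = -4} = 1/2; B = 1/(s + 4)|_{s = -6} = -1/2
L^(-1) = (1/2)e^(-4t) - (1/2)e^(-6t)

Answer: (1/2)(e^(-4t) - e^(-6t))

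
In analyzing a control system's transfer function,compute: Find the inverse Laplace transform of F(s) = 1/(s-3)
L^(-1){1/(s-a)} = c·e^(at)
Here a = 3, c = 1

Answer: e^(3t)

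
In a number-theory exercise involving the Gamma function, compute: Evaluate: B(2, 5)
B(x,y) = Γ(x)Γ(y)/Γ(x+y) = (x-1)!(y-1)!/(x+y-1)!
B(2,5) = 1!·4!/6! = 1/30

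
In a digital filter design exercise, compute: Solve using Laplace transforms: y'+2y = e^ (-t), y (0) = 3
Take L: sY - 3 + 2Y = 1/(s + 1)
Y(s + 2) = 1/(s + 1) + 3
Y = 1/((s + 1)(s + 2)) + 3/(s + 2)
Partial fractions: 1/((s + 1)(s + 2)) = 1/(s + 1) - 1/(s + 2)
So Y = 1/(s + 1) + 2/(s + 2)
Inverse Laplace transform (L^(-1){1/(s + 1)} = e^(-t), L^(-1){1/(s + 2)} = e^(-2t)):

Answer: y(t) = 1·e^(-t) + 2·e^(-2t)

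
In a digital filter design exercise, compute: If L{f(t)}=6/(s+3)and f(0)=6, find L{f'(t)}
L{f'(t)}=s·F(s) - f(0)=6s/(s+3)-6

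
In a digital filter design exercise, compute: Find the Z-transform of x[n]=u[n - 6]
Using the time-shift property: Z{u[n-6]} = z^(-6) * z/(z-1)
= z^(-5)/(z-1)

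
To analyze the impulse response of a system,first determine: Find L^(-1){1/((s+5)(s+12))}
Partial fractions: 1/((s+5)(s+12))=A/(s+5)+B/(s+12)
Cover-up: A=1/(s+12)|_{s=-5}=1/7; B=1/(s+5)|_{s=-12}=-1/7
L^(-1)=(1/7)e^(-5t) - (1/7)e^(-12t)

Answer: (1/7)(e^(-5t) - e^(-12t))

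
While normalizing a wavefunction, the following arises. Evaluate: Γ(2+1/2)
Γ(n + 1/2)=(2n)!√π/(4^n·n!)
=24√π/(16·2)=(3/4)·√π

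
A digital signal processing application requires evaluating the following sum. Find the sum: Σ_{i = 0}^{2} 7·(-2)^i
Geometric series: S=a(1 - r^n)/(1 - r)
a=7, r=-2, n=3
S=7(1 + 8)/3=21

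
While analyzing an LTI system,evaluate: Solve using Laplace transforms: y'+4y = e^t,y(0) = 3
Take L: sY - 3 + 4Y = 1/(s-1)
Y(s + 4) = 1/(s-1) + 3
Y = 1/((s-1)(s + 4)) + 3/(s + 4)
Partial fractions: 1/((s-1)(s + 4)) = (1/5)/(s-1) - (1/5)/(s + 4)
So Y = (1/5)/(s-1) + (14/5)/(s + 4)
Inverse Laplace transform (L^(-1){1/(s-1)} = e^t, L^(-1){1/(s + 4)} = e^(-4t)):

Answer: y(t) = (1/5)·e^t + (14/5)·e^(-4t)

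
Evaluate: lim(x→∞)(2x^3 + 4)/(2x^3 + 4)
Divide numerator and denominator by x^3:
lim (2 + 4/x^3)/(2 + 4/x^3)=1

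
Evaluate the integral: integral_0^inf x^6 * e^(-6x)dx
This is a Gamma integral. Substitute u=6x (du=6 dx):
integral_0^inf x^6 * e^(-6x) dx=(1/6^7) integral_0^inf u^6 * e^(-u) du
=Gamma(7)/6^7=6!/6^7=720/279936

Answer: 5/1944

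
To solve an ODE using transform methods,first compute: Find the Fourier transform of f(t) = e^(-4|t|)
Using the standard pair: F{e^(-a|t|)}=2a/(a^2+omega^2)
With a=4: F(omega)=8/(16+omega^2)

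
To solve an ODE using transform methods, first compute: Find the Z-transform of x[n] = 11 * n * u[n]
Z{n*u[n]} = z/(z-1)^2
By linearity: Z{11*n*u[n]} = 11z/(z-1)^2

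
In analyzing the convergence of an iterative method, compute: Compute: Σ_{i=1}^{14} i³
Using formula: Σ i^3=[n(n + 1)/2]²=[14·15/2]²=11025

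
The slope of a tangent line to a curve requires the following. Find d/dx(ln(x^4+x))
Chain rule: d/dx[ln(u)] = u'/u where u = x^4+x
u' = 4x^3+1

Answer: (4x^3+1)/(x^4+x)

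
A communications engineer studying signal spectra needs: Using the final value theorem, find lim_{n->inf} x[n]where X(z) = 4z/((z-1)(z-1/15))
Final value theorem: lim x[n]=lim_{z->1} (z-1) * X(z)
(z-1) * X(z)=4z/(z-1/15)
As z->1: 4/(1 - 1/15)=4/(14/15)=30/7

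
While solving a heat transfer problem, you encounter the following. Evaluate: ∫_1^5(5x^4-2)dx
Step 1: Find antiderivative F(x)=x^5 - 2x
Step 2: F(5) - F(1)=3115 - (-1)=3116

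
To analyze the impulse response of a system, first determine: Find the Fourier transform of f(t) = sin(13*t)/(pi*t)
sin(W * t)/(pi * t)=(W/pi) * sinc(W * t/pi) is the impulse response of the ideal low-pass filter with cutoff W (here W=13).
Its Fourier transform is a rectangular function:
F(omega)=1 for |omega| < 13, 0 otherwise

Answer: rect(omega/26) [i.e., 1 for |omega| < 13, 0 otherwise]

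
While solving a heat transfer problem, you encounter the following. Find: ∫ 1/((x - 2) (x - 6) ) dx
Partial fractions: 1/((x-2)(x-6))=A/(x-2)+B/(x-6)
A=-1/4, B=1/4
∫ [-1/4· 1/(x-2)+1/4· 1/(x-6)] dx
=(1/4)[ln|x-6| - ln|x-2|]+C

Answer: (1/4)·ln|(x-6)/(x-2)|+C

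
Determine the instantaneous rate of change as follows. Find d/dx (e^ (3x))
Chain rule: d/dx[e^u] = e^u · u' where u = 3x
u' = 3

Answer: 3·e^(3x)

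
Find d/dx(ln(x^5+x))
Chain rule: d/dx[ln(u)]=u'/u where u=x^5+x
u'=5x^4+1

Answer: (5x^4+1)/(x^5+x)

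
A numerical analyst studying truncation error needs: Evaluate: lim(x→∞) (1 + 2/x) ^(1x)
Rewrite as [(1 + 2/x)^x]^1.
lim(1 + 2/x)^x = e^2, so limit = (e^2)^1 = e^2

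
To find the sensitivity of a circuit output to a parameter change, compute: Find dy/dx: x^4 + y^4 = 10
Differentiate: 4x^3 + 4y^3·(dy/dx) = 0
dy/dx = -4x^3/(4y^3)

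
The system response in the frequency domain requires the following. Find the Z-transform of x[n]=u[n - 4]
Using the time-shift property: Z{u[n-4]} = z^(-4) * z/(z-1)
= z^(-3)/(z-1)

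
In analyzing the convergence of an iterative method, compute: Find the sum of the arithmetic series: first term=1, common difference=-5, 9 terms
Last term: a_n=1 + (9 - 1)·-5=-39
Sum=n(a_1 + a_n)/2=9(1 + (-39))/2=-171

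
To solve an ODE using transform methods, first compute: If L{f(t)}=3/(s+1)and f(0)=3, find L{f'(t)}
L{f'(t)} = s·F(s) - f(0) = 3s/(s + 1) - 3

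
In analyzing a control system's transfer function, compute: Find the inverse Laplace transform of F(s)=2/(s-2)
L^(-1){2/(s-a)}=c·e^(at)
Here a=2, c=2

Answer: 2e^(2t)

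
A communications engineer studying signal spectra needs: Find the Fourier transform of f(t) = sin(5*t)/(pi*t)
sin(W*t)/(pi*t)=(W/pi)*sinc(W*t/pi) is the impulse response of the ideal low-pass filter with cutoff W (here W=5).
Its Fourier transform is a rectangular function:
F(omega)=1 for |omega| < 5, 0 otherwise

Answer: rect(omega/10) [i.e., 1 for |omega| < 5, 0 otherwise]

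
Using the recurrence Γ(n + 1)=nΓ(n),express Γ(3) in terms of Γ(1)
Γ(3)=2Γ(2)=2·1Γ(1)=...=2!·Γ(1)=2·Γ(1)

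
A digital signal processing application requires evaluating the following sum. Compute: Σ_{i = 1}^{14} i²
Using formula: Σ i^2 = n(n + 1)(2n + 1)/6 = 14·15·29/6 = 1015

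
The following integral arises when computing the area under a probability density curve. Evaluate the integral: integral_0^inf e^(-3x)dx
integral_0^inf e^(-3x) dx = [-1/3 * e^(-3x)]_0^inf
= 0 - (-1/3) = 1/3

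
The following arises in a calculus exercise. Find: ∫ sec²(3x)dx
Since d/dx[tan(3x)] = 3sec²(3x), integral = tan(3x)/3 + C

Answer: (1/3)tan(3x) + C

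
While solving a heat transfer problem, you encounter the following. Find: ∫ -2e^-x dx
Since d/dx[e^-x]=- e^-x, we get 2e^-x+C

Answer: 2e^-x+C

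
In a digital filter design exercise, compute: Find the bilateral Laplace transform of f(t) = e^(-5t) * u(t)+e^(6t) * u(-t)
For e^(-5t)*u(t): L=1/(s + 5), Re(s) > -5
For e^(6t)*u(-t): L=-1/(s-6), Re(s) < 6
Combined: F(s)=1/(s + 5) - 1/(s-6), -5 < Re(s) < 6

Answer: 1/(s + 5) - 1/(s-6), ROC: -5 < Re(s) < 6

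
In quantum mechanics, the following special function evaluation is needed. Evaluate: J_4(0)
J_n(0) = 0 for all n > 0 (Bessel function of first kind)
J_4(0) = 0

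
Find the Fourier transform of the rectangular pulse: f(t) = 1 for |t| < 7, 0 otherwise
F(omega)=integral from -7 to 7 of e^(-j*omega*t) dt
=2*sin(7*omega)/omega=14*sinc(7*omega/pi)

Answer: 2*sin(7*omega)/omega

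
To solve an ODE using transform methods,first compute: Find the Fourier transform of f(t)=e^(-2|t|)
Using the standard pair: F{e^(-a|t|)}=2a/(a^2 + omega^2)
With a=2: F(omega)=4/(4 + omega^2)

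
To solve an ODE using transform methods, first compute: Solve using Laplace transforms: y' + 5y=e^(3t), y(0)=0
Take L: sY - 0+5Y = 1/(s-3)
Y(s+5) = 1/(s-3)+0
Y = 1/((s-3)(s+5))+0/(s+5)
Partial fractions: 1/((s-3)(s+5)) = (1/8)/(s-3) - (1/8)/(s+5)
So Y = (1/8)/(s-3) - (1/8)/(s+5)
Inverse Laplace transform (L^(-1){1/(s-3)} = e^(3t), L^(-1){1/(s+5)} = e^(-5t)):

Answer: y(t) = (1/8)·e^(3t) - (1/8)·e^(-5t)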